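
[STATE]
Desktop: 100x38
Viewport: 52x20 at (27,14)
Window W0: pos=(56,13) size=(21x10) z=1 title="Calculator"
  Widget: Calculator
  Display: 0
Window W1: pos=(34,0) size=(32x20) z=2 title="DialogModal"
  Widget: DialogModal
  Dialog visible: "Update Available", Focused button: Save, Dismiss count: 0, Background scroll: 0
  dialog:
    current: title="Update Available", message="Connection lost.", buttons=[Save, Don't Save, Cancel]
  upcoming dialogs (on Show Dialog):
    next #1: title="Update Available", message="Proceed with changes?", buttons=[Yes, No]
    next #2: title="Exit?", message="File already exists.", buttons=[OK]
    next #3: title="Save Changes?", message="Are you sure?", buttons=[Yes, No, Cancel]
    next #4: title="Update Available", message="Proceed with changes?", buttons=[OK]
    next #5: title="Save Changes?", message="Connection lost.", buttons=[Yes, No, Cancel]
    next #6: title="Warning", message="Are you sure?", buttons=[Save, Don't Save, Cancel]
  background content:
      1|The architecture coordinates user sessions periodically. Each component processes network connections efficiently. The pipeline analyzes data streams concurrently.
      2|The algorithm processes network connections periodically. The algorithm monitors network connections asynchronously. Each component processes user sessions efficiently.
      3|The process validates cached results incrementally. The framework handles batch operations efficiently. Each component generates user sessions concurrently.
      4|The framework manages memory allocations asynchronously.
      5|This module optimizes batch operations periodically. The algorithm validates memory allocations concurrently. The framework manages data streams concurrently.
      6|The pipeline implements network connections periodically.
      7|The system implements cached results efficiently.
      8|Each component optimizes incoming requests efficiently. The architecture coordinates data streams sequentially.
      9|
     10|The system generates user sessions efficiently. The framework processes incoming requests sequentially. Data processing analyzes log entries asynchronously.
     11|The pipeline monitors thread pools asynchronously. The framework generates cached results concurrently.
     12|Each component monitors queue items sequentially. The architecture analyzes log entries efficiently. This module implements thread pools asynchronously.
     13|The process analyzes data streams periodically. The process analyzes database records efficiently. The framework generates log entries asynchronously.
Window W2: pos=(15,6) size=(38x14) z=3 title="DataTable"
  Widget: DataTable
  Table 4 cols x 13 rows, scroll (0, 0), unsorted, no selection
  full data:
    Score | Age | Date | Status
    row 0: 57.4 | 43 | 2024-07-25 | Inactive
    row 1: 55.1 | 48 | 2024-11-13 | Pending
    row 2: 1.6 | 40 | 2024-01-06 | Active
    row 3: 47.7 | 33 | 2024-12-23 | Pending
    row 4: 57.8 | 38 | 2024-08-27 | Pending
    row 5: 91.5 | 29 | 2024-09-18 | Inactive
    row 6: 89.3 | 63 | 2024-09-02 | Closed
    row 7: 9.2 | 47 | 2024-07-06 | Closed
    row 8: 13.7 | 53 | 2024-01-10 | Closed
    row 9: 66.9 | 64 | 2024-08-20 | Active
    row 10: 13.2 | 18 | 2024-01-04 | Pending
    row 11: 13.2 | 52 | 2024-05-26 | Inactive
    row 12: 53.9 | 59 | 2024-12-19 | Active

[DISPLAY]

024-12-23│Pending        ┃itors queue ┃or        ┃  
024-08-27│Pending        ┃es data stre┃──────────┨  
024-09-18│Inactive       ┃            ┃         0┃  
024-09-02│Closed         ┃            ┃───┬───┐  ┃  
024-07-06│Closed         ┃            ┃ 9 │ ÷ │  ┃  
━━━━━━━━━━━━━━━━━━━━━━━━━┛━━━━━━━━━━━━┛───┼───┤  ┃  
                             ┃│ 4 │ 5 │ 6 │ × │  ┃  
                             ┃└───┴───┴───┴───┘  ┃  
                             ┗━━━━━━━━━━━━━━━━━━━┛  
                                                    
                                                    
                                                    
                                                    
                                                    
                                                    
                                                    
                                                    
                                                    
                                                    
                                                    


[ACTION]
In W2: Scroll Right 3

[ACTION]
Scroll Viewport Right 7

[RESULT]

23│Pending        ┃itors queue ┃or        ┃         
27│Pending        ┃es data stre┃──────────┨         
18│Inactive       ┃            ┃         0┃         
02│Closed         ┃            ┃───┬───┐  ┃         
06│Closed         ┃            ┃ 9 │ ÷ │  ┃         
━━━━━━━━━━━━━━━━━━┛━━━━━━━━━━━━┛───┼───┤  ┃         
                      ┃│ 4 │ 5 │ 6 │ × │  ┃         
                      ┃└───┴───┴───┴───┘  ┃         
                      ┗━━━━━━━━━━━━━━━━━━━┛         
                                                    
                                                    
                                                    
                                                    
                                                    
                                                    
                                                    
                                                    
                                                    
                                                    
                                                    


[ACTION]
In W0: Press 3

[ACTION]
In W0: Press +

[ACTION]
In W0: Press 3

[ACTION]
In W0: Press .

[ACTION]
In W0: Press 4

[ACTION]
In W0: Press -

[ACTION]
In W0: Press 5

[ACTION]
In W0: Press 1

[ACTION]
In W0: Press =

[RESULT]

23│Pending        ┃itors queue ┃or        ┃         
27│Pending        ┃es data stre┃──────────┨         
18│Inactive       ┃            ┃     -44.6┃         
02│Closed         ┃            ┃───┬───┐  ┃         
06│Closed         ┃            ┃ 9 │ ÷ │  ┃         
━━━━━━━━━━━━━━━━━━┛━━━━━━━━━━━━┛───┼───┤  ┃         
                      ┃│ 4 │ 5 │ 6 │ × │  ┃         
                      ┃└───┴───┴───┴───┘  ┃         
                      ┗━━━━━━━━━━━━━━━━━━━┛         
                                                    
                                                    
                                                    
                                                    
                                                    
                                                    
                                                    
                                                    
                                                    
                                                    
                                                    


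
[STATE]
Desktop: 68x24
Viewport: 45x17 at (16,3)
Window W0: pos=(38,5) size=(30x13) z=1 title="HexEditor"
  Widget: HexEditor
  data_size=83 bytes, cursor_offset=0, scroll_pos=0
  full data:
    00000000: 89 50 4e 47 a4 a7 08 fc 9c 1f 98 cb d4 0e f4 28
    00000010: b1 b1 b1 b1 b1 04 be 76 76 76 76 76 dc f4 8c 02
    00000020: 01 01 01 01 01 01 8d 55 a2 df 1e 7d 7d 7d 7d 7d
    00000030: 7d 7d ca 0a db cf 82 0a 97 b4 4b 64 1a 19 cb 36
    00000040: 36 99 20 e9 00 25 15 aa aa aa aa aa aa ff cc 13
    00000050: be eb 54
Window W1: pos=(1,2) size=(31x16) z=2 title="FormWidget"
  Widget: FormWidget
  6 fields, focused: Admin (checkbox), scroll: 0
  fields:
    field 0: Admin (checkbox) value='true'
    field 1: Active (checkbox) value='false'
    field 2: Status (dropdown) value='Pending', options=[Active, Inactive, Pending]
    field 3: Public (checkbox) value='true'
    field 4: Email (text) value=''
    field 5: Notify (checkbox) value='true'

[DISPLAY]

               ┃                             
───────────────┨                             
[x]            ┃      ┏━━━━━━━━━━━━━━━━━━━━━━
[ ]            ┃      ┃ HexEditor            
[Pending     ▼]┃      ┠──────────────────────
[x]            ┃      ┃00000000  89 50 4e 47 
[             ]┃      ┃00000010  b1 b1 b1 b1 
[x]            ┃      ┃00000020  01 01 01 01 
               ┃      ┃00000030  7d 7d ca 0a 
               ┃      ┃00000040  36 99 20 e9 
               ┃      ┃00000050  be eb 54    
               ┃      ┃                      
               ┃      ┃                      
               ┃      ┃                      
━━━━━━━━━━━━━━━┛      ┗━━━━━━━━━━━━━━━━━━━━━━
                                             
                                             


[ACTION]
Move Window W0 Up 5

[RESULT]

               ┃      ┃00000000  89 50 4e 47 
───────────────┨      ┃00000010  b1 b1 b1 b1 
[x]            ┃      ┃00000020  01 01 01 01 
[ ]            ┃      ┃00000030  7d 7d ca 0a 
[Pending     ▼]┃      ┃00000040  36 99 20 e9 
[x]            ┃      ┃00000050  be eb 54    
[             ]┃      ┃                      
[x]            ┃      ┃                      
               ┃      ┃                      
               ┃      ┗━━━━━━━━━━━━━━━━━━━━━━
               ┃                             
               ┃                             
               ┃                             
               ┃                             
━━━━━━━━━━━━━━━┛                             
                                             
                                             


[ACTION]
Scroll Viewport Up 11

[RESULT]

                      ┏━━━━━━━━━━━━━━━━━━━━━━
                      ┃ HexEditor            
━━━━━━━━━━━━━━━┓      ┠──────────────────────
               ┃      ┃00000000  89 50 4e 47 
───────────────┨      ┃00000010  b1 b1 b1 b1 
[x]            ┃      ┃00000020  01 01 01 01 
[ ]            ┃      ┃00000030  7d 7d ca 0a 
[Pending     ▼]┃      ┃00000040  36 99 20 e9 
[x]            ┃      ┃00000050  be eb 54    
[             ]┃      ┃                      
[x]            ┃      ┃                      
               ┃      ┃                      
               ┃      ┗━━━━━━━━━━━━━━━━━━━━━━
               ┃                             
               ┃                             
               ┃                             
               ┃                             


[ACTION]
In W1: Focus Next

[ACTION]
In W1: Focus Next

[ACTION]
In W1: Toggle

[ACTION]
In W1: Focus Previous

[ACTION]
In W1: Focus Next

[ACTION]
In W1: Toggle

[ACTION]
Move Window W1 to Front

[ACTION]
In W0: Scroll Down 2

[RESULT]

                      ┏━━━━━━━━━━━━━━━━━━━━━━
                      ┃ HexEditor            
━━━━━━━━━━━━━━━┓      ┠──────────────────────
               ┃      ┃00000020  01 01 01 01 
───────────────┨      ┃00000030  7d 7d ca 0a 
[x]            ┃      ┃00000040  36 99 20 e9 
[ ]            ┃      ┃00000050  be eb 54    
[Pending     ▼]┃      ┃                      
[x]            ┃      ┃                      
[             ]┃      ┃                      
[x]            ┃      ┃                      
               ┃      ┃                      
               ┃      ┗━━━━━━━━━━━━━━━━━━━━━━
               ┃                             
               ┃                             
               ┃                             
               ┃                             


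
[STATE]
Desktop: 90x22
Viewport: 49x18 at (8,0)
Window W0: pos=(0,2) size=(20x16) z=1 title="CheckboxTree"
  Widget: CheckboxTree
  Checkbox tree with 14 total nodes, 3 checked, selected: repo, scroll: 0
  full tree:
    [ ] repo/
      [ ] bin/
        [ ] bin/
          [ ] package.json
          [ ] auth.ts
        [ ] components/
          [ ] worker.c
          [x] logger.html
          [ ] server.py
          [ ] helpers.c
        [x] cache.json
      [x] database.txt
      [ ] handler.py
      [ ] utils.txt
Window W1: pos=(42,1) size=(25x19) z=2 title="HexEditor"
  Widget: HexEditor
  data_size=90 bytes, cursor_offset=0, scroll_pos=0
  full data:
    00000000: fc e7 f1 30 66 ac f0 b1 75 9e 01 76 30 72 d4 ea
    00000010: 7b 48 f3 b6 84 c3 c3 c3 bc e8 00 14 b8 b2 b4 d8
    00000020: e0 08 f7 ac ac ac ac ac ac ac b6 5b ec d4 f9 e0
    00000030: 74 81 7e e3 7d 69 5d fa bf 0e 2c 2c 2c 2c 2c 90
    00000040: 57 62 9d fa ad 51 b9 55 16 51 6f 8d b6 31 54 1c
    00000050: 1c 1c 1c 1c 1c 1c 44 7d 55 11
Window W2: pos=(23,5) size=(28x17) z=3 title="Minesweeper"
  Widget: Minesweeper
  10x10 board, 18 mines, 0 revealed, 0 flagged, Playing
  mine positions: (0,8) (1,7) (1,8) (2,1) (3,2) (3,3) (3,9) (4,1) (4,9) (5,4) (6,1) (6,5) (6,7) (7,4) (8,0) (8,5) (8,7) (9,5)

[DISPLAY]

                                                 
                                  ┏━━━━━━━━━━━━━━
━━━━━━━━━━━┓                      ┃ HexEditor    
oxTree     ┃                      ┠──────────────
───────────┨                      ┃00000000  FC e
po/        ┃   ┏━━━━━━━━━━━━━━━━━━━━━━━━━━┓  7b 4
bin/       ┃   ┃ Minesweeper              ┃  e0 0
] bin/     ┃   ┠──────────────────────────┨  74 8
[ ] package┃   ┃■■■■■■■■■■                ┃  57 6
[ ] auth.ts┃   ┃■■■■■■■■■■                ┃  1c 1
] component┃   ┃■■■■■■■■■■                ┃      
[ ] worker.┃   ┃■■■■■■■■■■                ┃      
[x] logger.┃   ┃■■■■■■■■■■                ┃      
[ ] server.┃   ┃■■■■■■■■■■                ┃      
[ ] helpers┃   ┃■■■■■■■■■■                ┃      
] cache.jso┃   ┃■■■■■■■■■■                ┃      
database.tx┃   ┃■■■■■■■■■■                ┃      
━━━━━━━━━━━┛   ┃■■■■■■■■■■                ┃      


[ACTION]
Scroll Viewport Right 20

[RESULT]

                                                 
              ┏━━━━━━━━━━━━━━━━━━━━━━━┓          
              ┃ HexEditor             ┃          
              ┠───────────────────────┨          
              ┃00000000  FC e7 f1 30 6┃          
━━━━━━━━━━━━━━━━━━━━━━┓  7b 48 f3 b6 8┃          
esweeper              ┃  e0 08 f7 ac a┃          
──────────────────────┨  74 81 7e e3 7┃          
■■■■■■                ┃  57 62 9d fa a┃          
■■■■■■                ┃  1c 1c 1c 1c 1┃          
■■■■■■                ┃               ┃          
■■■■■■                ┃               ┃          
■■■■■■                ┃               ┃          
■■■■■■                ┃               ┃          
■■■■■■                ┃               ┃          
■■■■■■                ┃               ┃          
■■■■■■                ┃               ┃          
■■■■■■                ┃               ┃          


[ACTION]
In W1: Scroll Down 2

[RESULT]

                                                 
              ┏━━━━━━━━━━━━━━━━━━━━━━━┓          
              ┃ HexEditor             ┃          
              ┠───────────────────────┨          
              ┃00000020  e0 08 f7 ac a┃          
━━━━━━━━━━━━━━━━━━━━━━┓  74 81 7e e3 7┃          
esweeper              ┃  57 62 9d fa a┃          
──────────────────────┨  1c 1c 1c 1c 1┃          
■■■■■■                ┃               ┃          
■■■■■■                ┃               ┃          
■■■■■■                ┃               ┃          
■■■■■■                ┃               ┃          
■■■■■■                ┃               ┃          
■■■■■■                ┃               ┃          
■■■■■■                ┃               ┃          
■■■■■■                ┃               ┃          
■■■■■■                ┃               ┃          
■■■■■■                ┃               ┃          


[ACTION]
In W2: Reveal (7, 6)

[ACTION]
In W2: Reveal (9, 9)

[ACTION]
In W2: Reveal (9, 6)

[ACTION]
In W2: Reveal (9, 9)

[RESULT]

                                                 
              ┏━━━━━━━━━━━━━━━━━━━━━━━┓          
              ┃ HexEditor             ┃          
              ┠───────────────────────┨          
              ┃00000020  e0 08 f7 ac a┃          
━━━━━━━━━━━━━━━━━━━━━━┓  74 81 7e e3 7┃          
esweeper              ┃  57 62 9d fa a┃          
──────────────────────┨  1c 1c 1c 1c 1┃          
■■■■■■                ┃               ┃          
■■■■■■                ┃               ┃          
■■■■■■                ┃               ┃          
■■■■■■                ┃               ┃          
■■■■■■                ┃               ┃          
■■■■21                ┃               ┃          
■■■■1                 ┃               ┃          
■■4■2                 ┃               ┃          
■■■■1                 ┃               ┃          
■■3■1                 ┃               ┃          


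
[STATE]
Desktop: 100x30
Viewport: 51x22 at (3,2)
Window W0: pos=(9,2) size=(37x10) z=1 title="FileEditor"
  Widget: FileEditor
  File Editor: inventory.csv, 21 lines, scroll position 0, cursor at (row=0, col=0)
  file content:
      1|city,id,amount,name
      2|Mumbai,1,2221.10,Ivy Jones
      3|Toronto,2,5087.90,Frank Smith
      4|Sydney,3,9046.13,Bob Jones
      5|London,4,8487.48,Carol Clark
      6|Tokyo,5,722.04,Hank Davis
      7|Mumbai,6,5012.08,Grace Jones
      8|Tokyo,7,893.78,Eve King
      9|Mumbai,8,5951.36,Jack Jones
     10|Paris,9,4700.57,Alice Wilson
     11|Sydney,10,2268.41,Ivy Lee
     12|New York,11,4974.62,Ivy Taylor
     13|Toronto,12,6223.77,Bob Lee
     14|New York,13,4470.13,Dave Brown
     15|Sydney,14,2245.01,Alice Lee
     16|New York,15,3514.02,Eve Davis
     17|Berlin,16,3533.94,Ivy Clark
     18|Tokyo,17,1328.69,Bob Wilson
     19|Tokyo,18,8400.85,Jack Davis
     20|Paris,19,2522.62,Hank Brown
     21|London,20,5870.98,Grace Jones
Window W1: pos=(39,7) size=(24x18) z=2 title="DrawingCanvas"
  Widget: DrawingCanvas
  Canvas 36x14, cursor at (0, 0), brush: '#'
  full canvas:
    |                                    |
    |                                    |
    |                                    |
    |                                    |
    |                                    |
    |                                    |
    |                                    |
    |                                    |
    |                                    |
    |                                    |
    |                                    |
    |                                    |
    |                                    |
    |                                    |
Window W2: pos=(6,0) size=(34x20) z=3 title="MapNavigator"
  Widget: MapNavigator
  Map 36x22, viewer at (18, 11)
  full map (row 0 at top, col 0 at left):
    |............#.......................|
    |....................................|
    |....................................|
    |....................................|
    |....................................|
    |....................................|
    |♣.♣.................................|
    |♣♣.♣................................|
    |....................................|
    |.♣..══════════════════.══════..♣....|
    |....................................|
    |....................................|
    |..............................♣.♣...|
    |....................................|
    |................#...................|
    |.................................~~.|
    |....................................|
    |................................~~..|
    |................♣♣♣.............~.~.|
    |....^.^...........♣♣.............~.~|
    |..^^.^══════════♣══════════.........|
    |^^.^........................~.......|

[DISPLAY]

   ┠────────────────────────────────┨━━━━━┓        
   ┃................................┃     ┃        
   ┃................................┃─────┨        
   ┃................................┃    ▲┃        
   ┃♣...............................┃    █┃        
   ┃.♣..............................┃━━━━━━━━━━━━━━
   ┃................................┃ DrawingCanvas
   ┃..══════════════════.══════..♣..┃──────────────
   ┃................................┃+             
   ┃................@...............┃              
   ┃............................♣.♣.┃              
   ┃................................┃              
   ┃..............#.................┃              
   ┃...............................~┃              
   ┃................................┃              
   ┃..............................~~┃              
   ┃..............♣♣♣.............~.┃              
   ┗━━━━━━━━━━━━━━━━━━━━━━━━━━━━━━━━┛              
                                    ┃              
                                    ┃              
                                    ┃              
                                    ┃              


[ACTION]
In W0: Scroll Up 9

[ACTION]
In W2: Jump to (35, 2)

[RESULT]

   ┠────────────────────────────────┨━━━━━┓        
   ┃                                ┃     ┃        
   ┃                                ┃─────┨        
   ┃                                ┃    ▲┃        
   ┃                                ┃    █┃        
   ┃                                ┃━━━━━━━━━━━━━━
   ┃                                ┃ DrawingCanvas
   ┃.................               ┃──────────────
   ┃.................               ┃+             
   ┃................@               ┃              
   ┃.................               ┃              
   ┃.................               ┃              
   ┃.................               ┃              
   ┃.................               ┃              
   ┃.................               ┃              
   ┃.................               ┃              
   ┃═══.══════..♣....               ┃              
   ┗━━━━━━━━━━━━━━━━━━━━━━━━━━━━━━━━┛              
                                    ┃              
                                    ┃              
                                    ┃              
                                    ┃              


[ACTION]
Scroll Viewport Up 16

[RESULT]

   ┏━━━━━━━━━━━━━━━━━━━━━━━━━━━━━━━━┓              
   ┃ MapNavigator                   ┃              
   ┠────────────────────────────────┨━━━━━┓        
   ┃                                ┃     ┃        
   ┃                                ┃─────┨        
   ┃                                ┃    ▲┃        
   ┃                                ┃    █┃        
   ┃                                ┃━━━━━━━━━━━━━━
   ┃                                ┃ DrawingCanvas
   ┃.................               ┃──────────────
   ┃.................               ┃+             
   ┃................@               ┃              
   ┃.................               ┃              
   ┃.................               ┃              
   ┃.................               ┃              
   ┃.................               ┃              
   ┃.................               ┃              
   ┃.................               ┃              
   ┃═══.══════..♣....               ┃              
   ┗━━━━━━━━━━━━━━━━━━━━━━━━━━━━━━━━┛              
                                    ┃              
                                    ┃              


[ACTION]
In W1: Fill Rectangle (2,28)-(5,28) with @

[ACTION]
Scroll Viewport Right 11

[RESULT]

━━━━━━━━━━━━━━━━━━━━━━━━━┓                         
igator                   ┃                         
─────────────────────────┨━━━━━┓                   
                         ┃     ┃                   
                         ┃─────┨                   
                         ┃    ▲┃                   
                         ┃    █┃                   
                         ┃━━━━━━━━━━━━━━━━━━━━━━┓  
                         ┃ DrawingCanvas        ┃  
..........               ┃──────────────────────┨  
..........               ┃+                     ┃  
.........@               ┃                      ┃  
..........               ┃                      ┃  
..........               ┃                      ┃  
..........               ┃                      ┃  
..........               ┃                      ┃  
..........               ┃                      ┃  
..........               ┃                      ┃  
═══..♣....               ┃                      ┃  
━━━━━━━━━━━━━━━━━━━━━━━━━┛                      ┃  
                         ┃                      ┃  
                         ┃                      ┃  


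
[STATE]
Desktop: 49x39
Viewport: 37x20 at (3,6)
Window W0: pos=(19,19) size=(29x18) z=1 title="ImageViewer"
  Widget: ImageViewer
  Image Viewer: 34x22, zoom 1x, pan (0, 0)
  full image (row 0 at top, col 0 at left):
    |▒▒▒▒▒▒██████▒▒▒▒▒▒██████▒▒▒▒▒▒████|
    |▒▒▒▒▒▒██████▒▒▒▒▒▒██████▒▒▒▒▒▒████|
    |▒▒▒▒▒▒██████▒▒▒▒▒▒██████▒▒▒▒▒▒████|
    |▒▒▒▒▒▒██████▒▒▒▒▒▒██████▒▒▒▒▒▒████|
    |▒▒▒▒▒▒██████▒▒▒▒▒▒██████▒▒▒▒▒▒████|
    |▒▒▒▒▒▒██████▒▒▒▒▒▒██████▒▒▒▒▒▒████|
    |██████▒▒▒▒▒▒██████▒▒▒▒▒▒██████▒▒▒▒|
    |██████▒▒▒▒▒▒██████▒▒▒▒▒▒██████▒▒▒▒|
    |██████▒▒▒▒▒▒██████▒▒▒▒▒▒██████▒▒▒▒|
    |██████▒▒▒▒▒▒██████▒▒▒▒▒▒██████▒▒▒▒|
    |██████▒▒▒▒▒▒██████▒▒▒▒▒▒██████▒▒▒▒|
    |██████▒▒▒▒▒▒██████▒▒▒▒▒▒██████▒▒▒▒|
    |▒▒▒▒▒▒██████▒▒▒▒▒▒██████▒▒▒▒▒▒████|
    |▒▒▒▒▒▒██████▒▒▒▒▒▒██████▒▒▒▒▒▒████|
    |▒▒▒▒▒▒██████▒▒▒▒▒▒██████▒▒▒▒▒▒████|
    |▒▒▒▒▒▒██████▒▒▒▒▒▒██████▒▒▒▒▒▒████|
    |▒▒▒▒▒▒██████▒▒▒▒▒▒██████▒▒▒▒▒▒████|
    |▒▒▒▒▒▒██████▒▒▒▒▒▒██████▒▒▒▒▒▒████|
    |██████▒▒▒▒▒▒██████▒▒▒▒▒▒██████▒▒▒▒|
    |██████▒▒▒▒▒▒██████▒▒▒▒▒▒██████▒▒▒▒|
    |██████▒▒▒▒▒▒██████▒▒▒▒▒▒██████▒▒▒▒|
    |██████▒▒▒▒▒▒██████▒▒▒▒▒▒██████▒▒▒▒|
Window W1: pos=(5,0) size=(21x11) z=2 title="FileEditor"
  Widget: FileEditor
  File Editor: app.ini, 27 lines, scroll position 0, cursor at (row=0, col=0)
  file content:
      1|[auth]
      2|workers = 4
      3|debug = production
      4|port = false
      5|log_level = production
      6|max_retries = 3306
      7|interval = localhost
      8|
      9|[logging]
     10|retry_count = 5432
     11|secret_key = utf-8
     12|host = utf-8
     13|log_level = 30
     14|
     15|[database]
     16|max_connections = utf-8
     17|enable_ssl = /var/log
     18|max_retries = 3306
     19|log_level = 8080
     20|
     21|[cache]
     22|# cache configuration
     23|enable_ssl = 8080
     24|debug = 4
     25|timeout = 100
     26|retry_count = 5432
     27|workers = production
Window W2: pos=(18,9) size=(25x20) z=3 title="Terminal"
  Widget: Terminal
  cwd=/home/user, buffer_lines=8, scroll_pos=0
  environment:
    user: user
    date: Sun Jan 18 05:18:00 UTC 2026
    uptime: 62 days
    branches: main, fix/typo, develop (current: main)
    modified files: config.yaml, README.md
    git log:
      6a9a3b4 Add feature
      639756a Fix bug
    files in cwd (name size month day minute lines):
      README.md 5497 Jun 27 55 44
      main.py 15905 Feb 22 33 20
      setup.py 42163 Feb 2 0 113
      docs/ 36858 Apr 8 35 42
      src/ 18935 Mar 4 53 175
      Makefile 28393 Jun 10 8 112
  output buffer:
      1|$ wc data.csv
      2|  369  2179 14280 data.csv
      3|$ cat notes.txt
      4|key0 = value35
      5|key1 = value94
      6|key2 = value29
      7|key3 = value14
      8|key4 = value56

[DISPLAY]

  ┃port = false      ░┃              
  ┃log_level = produc░┃              
  ┃max_retries = 3306░┃              
  ┃interval = l┏━━━━━━━━━━━━━━━━━━━━━
  ┗━━━━━━━━━━━━┃ Terminal            
               ┠─────────────────────
               ┃$ wc data.csv        
               ┃  369  2179 14280 dat
               ┃$ cat notes.txt      
               ┃key0 = value35       
               ┃key1 = value94       
               ┃key2 = value29       
               ┃key3 = value14       
               ┃key4 = value56       
               ┃$ █                  
               ┃                     
               ┃                     
               ┃                     
               ┃                     
               ┃                     


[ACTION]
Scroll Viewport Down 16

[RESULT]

               ┃key4 = value56       
               ┃$ █                  
               ┃                     
               ┃                     
               ┃                     
               ┃                     
               ┃                     
               ┃                     
               ┃                     
               ┗━━━━━━━━━━━━━━━━━━━━━
                ┃██████▒▒▒▒▒▒██████▒▒
                ┃██████▒▒▒▒▒▒██████▒▒
                ┃██████▒▒▒▒▒▒██████▒▒
                ┃██████▒▒▒▒▒▒██████▒▒
                ┃██████▒▒▒▒▒▒██████▒▒
                ┃▒▒▒▒▒▒██████▒▒▒▒▒▒██
                ┃▒▒▒▒▒▒██████▒▒▒▒▒▒██
                ┗━━━━━━━━━━━━━━━━━━━━
                                     
                                     


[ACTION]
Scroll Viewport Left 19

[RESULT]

                  ┃key4 = value56    
                  ┃$ █               
                  ┃                  
                  ┃                  
                  ┃                  
                  ┃                  
                  ┃                  
                  ┃                  
                  ┃                  
                  ┗━━━━━━━━━━━━━━━━━━
                   ┃██████▒▒▒▒▒▒█████
                   ┃██████▒▒▒▒▒▒█████
                   ┃██████▒▒▒▒▒▒█████
                   ┃██████▒▒▒▒▒▒█████
                   ┃██████▒▒▒▒▒▒█████
                   ┃▒▒▒▒▒▒██████▒▒▒▒▒
                   ┃▒▒▒▒▒▒██████▒▒▒▒▒
                   ┗━━━━━━━━━━━━━━━━━
                                     
                                     


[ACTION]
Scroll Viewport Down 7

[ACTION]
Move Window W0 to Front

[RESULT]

                  ┃┏━━━━━━━━━━━━━━━━━
                  ┃┃ ImageViewer     
                  ┃┠─────────────────
                  ┃┃▒▒▒▒▒▒██████▒▒▒▒▒
                  ┃┃▒▒▒▒▒▒██████▒▒▒▒▒
                  ┃┃▒▒▒▒▒▒██████▒▒▒▒▒
                  ┃┃▒▒▒▒▒▒██████▒▒▒▒▒
                  ┃┃▒▒▒▒▒▒██████▒▒▒▒▒
                  ┃┃▒▒▒▒▒▒██████▒▒▒▒▒
                  ┗┃██████▒▒▒▒▒▒█████
                   ┃██████▒▒▒▒▒▒█████
                   ┃██████▒▒▒▒▒▒█████
                   ┃██████▒▒▒▒▒▒█████
                   ┃██████▒▒▒▒▒▒█████
                   ┃██████▒▒▒▒▒▒█████
                   ┃▒▒▒▒▒▒██████▒▒▒▒▒
                   ┃▒▒▒▒▒▒██████▒▒▒▒▒
                   ┗━━━━━━━━━━━━━━━━━
                                     
                                     


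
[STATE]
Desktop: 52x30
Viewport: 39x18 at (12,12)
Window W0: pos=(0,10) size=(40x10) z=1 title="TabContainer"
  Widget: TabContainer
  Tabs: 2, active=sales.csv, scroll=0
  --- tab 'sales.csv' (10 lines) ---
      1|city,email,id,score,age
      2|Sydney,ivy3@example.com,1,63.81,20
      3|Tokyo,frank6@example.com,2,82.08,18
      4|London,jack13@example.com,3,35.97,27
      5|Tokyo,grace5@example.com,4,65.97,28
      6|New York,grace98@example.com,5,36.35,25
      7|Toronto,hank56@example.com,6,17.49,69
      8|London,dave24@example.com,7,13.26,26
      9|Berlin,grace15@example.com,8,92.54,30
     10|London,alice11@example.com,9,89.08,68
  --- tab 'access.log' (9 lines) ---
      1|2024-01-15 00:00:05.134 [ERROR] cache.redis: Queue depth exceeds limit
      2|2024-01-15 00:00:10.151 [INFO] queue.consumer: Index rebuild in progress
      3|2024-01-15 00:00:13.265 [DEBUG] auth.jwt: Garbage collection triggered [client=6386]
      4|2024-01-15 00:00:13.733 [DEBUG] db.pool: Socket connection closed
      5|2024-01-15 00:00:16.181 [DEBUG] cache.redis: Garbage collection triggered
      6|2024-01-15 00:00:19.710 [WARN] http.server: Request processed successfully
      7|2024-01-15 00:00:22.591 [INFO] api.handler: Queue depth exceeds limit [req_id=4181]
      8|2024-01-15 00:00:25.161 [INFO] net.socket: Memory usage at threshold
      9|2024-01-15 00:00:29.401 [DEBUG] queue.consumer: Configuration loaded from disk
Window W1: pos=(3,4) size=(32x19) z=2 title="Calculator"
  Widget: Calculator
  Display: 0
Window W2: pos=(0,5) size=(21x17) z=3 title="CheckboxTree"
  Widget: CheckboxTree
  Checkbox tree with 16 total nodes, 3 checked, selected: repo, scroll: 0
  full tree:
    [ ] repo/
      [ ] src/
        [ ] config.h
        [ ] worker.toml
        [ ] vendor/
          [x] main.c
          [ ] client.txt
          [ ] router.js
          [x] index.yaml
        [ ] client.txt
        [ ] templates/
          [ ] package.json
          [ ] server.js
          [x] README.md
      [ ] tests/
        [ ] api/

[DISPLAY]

ndor/   ┃             ┃────┨           
main.c  ┃             ┃    ┃           
client.t┃             ┃────┃           
router.j┃             ┃    ┃           
index.ya┃             ┃    ┃           
ient.txt┃             ┃8   ┃           
mplates/┃             ┃27  ┃           
package.┃             ┃━━━━┛           
server.j┃             ┃                
━━━━━━━━┛             ┃                
━━━━━━━━━━━━━━━━━━━━━━┛                
                                       
                                       
                                       
                                       
                                       
                                       
                                       


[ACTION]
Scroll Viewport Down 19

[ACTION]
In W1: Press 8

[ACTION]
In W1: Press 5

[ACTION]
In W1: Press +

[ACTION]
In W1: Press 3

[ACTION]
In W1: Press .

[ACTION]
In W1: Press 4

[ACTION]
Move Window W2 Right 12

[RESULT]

┃     [-] vendor/   ┃ ┃────┨           
┃       [x] main.c  ┃ ┃    ┃           
┃       [ ] client.t┃ ┃────┃           
┃       [ ] router.j┃ ┃    ┃           
┃       [x] index.ya┃ ┃    ┃           
┃     [ ] client.txt┃ ┃8   ┃           
┃     [-] templates/┃ ┃27  ┃           
┃       [ ] package.┃ ┃━━━━┛           
┃       [ ] server.j┃ ┃                
┗━━━━━━━━━━━━━━━━━━━┛ ┃                
━━━━━━━━━━━━━━━━━━━━━━┛                
                                       
                                       
                                       
                                       
                                       
                                       
                                       
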